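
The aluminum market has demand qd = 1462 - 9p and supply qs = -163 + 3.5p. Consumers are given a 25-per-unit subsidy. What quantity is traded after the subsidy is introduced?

q' = 355

Pre-subsidy: 1462 - 9p = -163 + 3.5p gives p* = 130, q* = 292.
With the rebate, buyers effectively pay pb = ps − 25, where ps is the price sellers receive.
Demand in terms of ps becomes qd = 1462 − 9(ps − 25) = 1687 - 9ps. Setting this equal to supply: 1687 - 9ps = -163 + 3.5ps, so ps = 148.
Buyers pay pb = 148 − 25 = 123; q' = -163 + 3.5·148 = 355.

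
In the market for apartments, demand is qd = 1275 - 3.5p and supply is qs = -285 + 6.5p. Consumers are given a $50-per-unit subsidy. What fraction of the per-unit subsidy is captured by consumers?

Consumer share = 0.65

Pre-subsidy: 1275 - 3.5p = -285 + 6.5p gives p* = 156, q* = 729.
With the rebate, buyers effectively pay pb = ps − 50, where ps is the price sellers receive.
Demand in terms of ps becomes qd = 1275 − 3.5(ps − 50) = 1450 - 3.5ps. Setting this equal to supply: 1450 - 3.5ps = -285 + 6.5ps, so ps = 173.5.
Buyers pay pb = 173.5 − 50 = 123.5; q' = -285 + 6.5·173.5 = 842.75.
Buyers' price falls by p* − pb = 156 − 123.5 = 32.5; sellers' price rises by ps − p* = 173.5 − 156 = 17.5.
So consumers capture 32.5/50 = 0.65 of each unit of subsidy.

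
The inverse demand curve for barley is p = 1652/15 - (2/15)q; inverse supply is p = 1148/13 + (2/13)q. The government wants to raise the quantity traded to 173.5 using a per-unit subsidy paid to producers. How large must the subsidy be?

Required subsidy s = 28 per unit

At q = 173.5, from the demand curve buyers pay pb = 1652/15 − (2/15)·173.5 = 87; from the supply curve sellers need ps = 1148/13 + (2/13)·173.5 = 115.
The subsidy must fill the gap: s = ps − pb = 115 − 87 = 28.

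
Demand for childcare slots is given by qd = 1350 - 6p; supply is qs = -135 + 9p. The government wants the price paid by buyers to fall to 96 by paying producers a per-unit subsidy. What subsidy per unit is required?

At a buyer price of 96, quantity demanded is 1350 − 6·96 = 774.
Sellers supply 774 only when they receive ps with -135 + 9·ps = 774, i.e. ps = 101.
s = ps − pb = 101 − 96 = 5.

Required subsidy s = 5 per unit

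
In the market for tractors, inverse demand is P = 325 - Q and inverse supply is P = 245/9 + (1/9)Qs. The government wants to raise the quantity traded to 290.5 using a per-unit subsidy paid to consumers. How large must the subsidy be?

At Q = 290.5, from the demand curve buyers pay Pb = 325 − 1·290.5 = 34.5; from the supply curve sellers need Ps = 245/9 + (1/9)·290.5 = 59.5.
The subsidy must fill the gap: s = Ps − Pb = 59.5 − 34.5 = 25.

Required subsidy s = 25 per unit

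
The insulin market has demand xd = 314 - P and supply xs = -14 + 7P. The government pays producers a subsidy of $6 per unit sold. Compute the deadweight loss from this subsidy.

Deadweight loss = $15.75

Pre-subsidy: 314 - P = -14 + 7P gives P* = 41, x* = 273.
With the subsidy, sellers receive Ps = Pb + 6 for each unit, where Pb is the price buyers pay.
Supply in terms of Pb becomes xs = -14 + 7(Pb + 6) = 28 + 7Pb. Setting this equal to demand: 314 - Pb = 28 + 7Pb, so Pb = 35.75.
Sellers receive Ps = 35.75 + 6 = 41.75; x' = 314 − 1·35.75 = 278.25.
The subsidy expands output by 278.25 − 273 = 5.25 past the efficient level; on those units the gap between marginal cost and willingness to pay runs from 0 up to 6.
DWL = ½ × 6 × 5.25 = 15.75.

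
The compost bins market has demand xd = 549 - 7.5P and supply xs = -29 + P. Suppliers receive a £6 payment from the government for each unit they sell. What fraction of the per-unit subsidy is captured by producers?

Producer share = 15/17

Pre-subsidy: 549 - 7.5P = -29 + P gives P* = 68, x* = 39.
With the subsidy, sellers receive Ps = Pb + 6 for each unit, where Pb is the price buyers pay.
Supply in terms of Pb becomes xs = -29 + 1(Pb + 6) = -23 + Pb. Setting this equal to demand: 549 - 7.5Pb = -23 + Pb, so Pb = 1144/17.
Sellers receive Ps = 1144/17 + 6 = 1246/17; x' = 549 − 7.5·(1144/17) = 753/17.
Buyers' price falls by P* − Pb = 68 − 1144/17 = 12/17; sellers' price rises by Ps − P* = 1246/17 − 68 = 90/17.
So producers capture (90/17)/6 = 15/17 of each unit of subsidy.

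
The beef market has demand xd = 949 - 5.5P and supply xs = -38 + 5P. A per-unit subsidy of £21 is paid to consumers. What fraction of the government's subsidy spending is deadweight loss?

DWL / government spending = 55/974

Pre-subsidy: 949 - 5.5P = -38 + 5P gives P* = 94, x* = 432.
With the rebate, buyers effectively pay Pb = Ps − 21, where Ps is the price sellers receive.
Demand in terms of Ps becomes xd = 949 − 5.5(Ps − 21) = 1064.5 - 5.5Ps. Setting this equal to supply: 1064.5 - 5.5Ps = -38 + 5Ps, so Ps = 105.
Buyers pay Pb = 105 − 21 = 84; x' = -38 + 5·105 = 487.
ΔCS = ½(432 + 487)(94 − 84) = 4595; ΔPS = ½(432 + 487)(105 − 94) = 5054.5.
Government spending = 21 × 487 = 10227.
DWL = ½ × 21 × (487 − 432) = 577.5; fraction = 577.5 / 10227 = 55/974.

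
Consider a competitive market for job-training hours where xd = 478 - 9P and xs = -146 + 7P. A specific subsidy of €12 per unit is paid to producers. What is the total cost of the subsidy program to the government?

Government cost = €2091

Pre-subsidy: 478 - 9P = -146 + 7P gives P* = 39, x* = 127.
With the subsidy, sellers receive Ps = Pb + 12 for each unit, where Pb is the price buyers pay.
Supply in terms of Pb becomes xs = -146 + 7(Pb + 12) = -62 + 7Pb. Setting this equal to demand: 478 - 9Pb = -62 + 7Pb, so Pb = 33.75.
Sellers receive Ps = 33.75 + 12 = 45.75; x' = 478 − 9·33.75 = 174.25.
Government outlay = subsidy × quantity = 12 × 174.25 = 2091.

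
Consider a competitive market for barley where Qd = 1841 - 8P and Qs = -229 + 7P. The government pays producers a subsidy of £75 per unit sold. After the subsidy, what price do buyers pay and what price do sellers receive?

Buyers pay £103; sellers receive £178

Pre-subsidy: 1841 - 8P = -229 + 7P gives P* = 138, Q* = 737.
With the subsidy, sellers receive Ps = Pb + 75 for each unit, where Pb is the price buyers pay.
Supply in terms of Pb becomes Qs = -229 + 7(Pb + 75) = 296 + 7Pb. Setting this equal to demand: 1841 - 8Pb = 296 + 7Pb, so Pb = 103.
Sellers receive Ps = 103 + 75 = 178; Q' = 1841 − 8·103 = 1017.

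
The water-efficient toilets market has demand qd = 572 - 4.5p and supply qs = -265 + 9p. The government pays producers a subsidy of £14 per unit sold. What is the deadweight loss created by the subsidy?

Deadweight loss = £294

Pre-subsidy: 572 - 4.5p = -265 + 9p gives p* = 62, q* = 293.
With the subsidy, sellers receive ps = pb + 14 for each unit, where pb is the price buyers pay.
Supply in terms of pb becomes qs = -265 + 9(pb + 14) = -139 + 9pb. Setting this equal to demand: 572 - 4.5pb = -139 + 9pb, so pb = 158/3.
Sellers receive ps = 158/3 + 14 = 200/3; q' = 572 − 4.5·(158/3) = 335.
The subsidy expands output by 335 − 293 = 42 past the efficient level; on those units the gap between marginal cost and willingness to pay runs from 0 up to 14.
DWL = ½ × 14 × 42 = 294.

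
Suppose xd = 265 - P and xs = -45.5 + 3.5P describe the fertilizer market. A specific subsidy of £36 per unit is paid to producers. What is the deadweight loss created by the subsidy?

Pre-subsidy: 265 - P = -45.5 + 3.5P gives P* = 69, x* = 196.
With the subsidy, sellers receive Ps = Pb + 36 for each unit, where Pb is the price buyers pay.
Supply in terms of Pb becomes xs = -45.5 + 3.5(Pb + 36) = 80.5 + 3.5Pb. Setting this equal to demand: 265 - Pb = 80.5 + 3.5Pb, so Pb = 41.
Sellers receive Ps = 41 + 36 = 77; x' = 265 − 1·41 = 224.
The subsidy expands output by 224 − 196 = 28 past the efficient level; on those units the gap between marginal cost and willingness to pay runs from 0 up to 36.
DWL = ½ × 36 × 28 = 504.

Deadweight loss = £504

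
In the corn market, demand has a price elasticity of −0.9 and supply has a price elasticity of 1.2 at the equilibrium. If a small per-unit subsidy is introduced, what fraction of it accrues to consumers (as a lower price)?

Consumer share = 4/7

For a small subsidy around the equilibrium, the benefit split depends on the relative slopes, which at a point are proportional to the elasticities.
Buyer share = εs/(εs + |εd|) = 1.2/(1.2 + 0.9) = 4/7; seller share = |εd|/(εs + |εd|) = 3/7.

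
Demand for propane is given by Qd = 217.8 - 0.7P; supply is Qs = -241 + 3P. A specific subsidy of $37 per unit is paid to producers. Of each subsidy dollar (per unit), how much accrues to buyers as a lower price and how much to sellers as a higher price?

Buyers gain $30 per unit; sellers gain $7 per unit

Pre-subsidy: 217.8 - 0.7P = -241 + 3P gives P* = 124, Q* = 131.
With the subsidy, sellers receive Ps = Pb + 37 for each unit, where Pb is the price buyers pay.
Supply in terms of Pb becomes Qs = -241 + 3(Pb + 37) = -130 + 3Pb. Setting this equal to demand: 217.8 - 0.7Pb = -130 + 3Pb, so Pb = 94.
Sellers receive Ps = 94 + 37 = 131; Q' = 217.8 − 0.7·94 = 152.
Buyers' price falls by P* − Pb = 124 − 94 = 30; sellers' price rises by Ps − P* = 131 − 124 = 7.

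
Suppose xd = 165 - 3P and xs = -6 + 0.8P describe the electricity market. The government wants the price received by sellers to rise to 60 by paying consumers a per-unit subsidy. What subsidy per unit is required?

At a seller price of 60, quantity supplied is -6 + 0.8·60 = 42.
Buyers absorb 42 only when they pay Pb with 165 − 3·Pb = 42, i.e. Pb = 41.
s = Ps − Pb = 60 − 41 = 19.

Required subsidy s = 19 per unit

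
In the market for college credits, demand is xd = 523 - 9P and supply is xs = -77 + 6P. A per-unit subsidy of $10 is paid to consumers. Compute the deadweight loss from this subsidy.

Deadweight loss = $180

Pre-subsidy: 523 - 9P = -77 + 6P gives P* = 40, x* = 163.
With the rebate, buyers effectively pay Pb = Ps − 10, where Ps is the price sellers receive.
Demand in terms of Ps becomes xd = 523 − 9(Ps − 10) = 613 - 9Ps. Setting this equal to supply: 613 - 9Ps = -77 + 6Ps, so Ps = 46.
Buyers pay Pb = 46 − 10 = 36; x' = -77 + 6·46 = 199.
The subsidy expands output by 199 − 163 = 36 past the efficient level; on those units the gap between marginal cost and willingness to pay runs from 0 up to 10.
DWL = ½ × 10 × 36 = 180.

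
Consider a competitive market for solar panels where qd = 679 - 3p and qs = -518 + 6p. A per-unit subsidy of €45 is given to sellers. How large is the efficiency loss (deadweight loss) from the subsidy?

Pre-subsidy: 679 - 3p = -518 + 6p gives p* = 133, q* = 280.
With the subsidy, sellers receive ps = pb + 45 for each unit, where pb is the price buyers pay.
Supply in terms of pb becomes qs = -518 + 6(pb + 45) = -248 + 6pb. Setting this equal to demand: 679 - 3pb = -248 + 6pb, so pb = 103.
Sellers receive ps = 103 + 45 = 148; q' = 679 − 3·103 = 370.
The subsidy expands output by 370 − 280 = 90 past the efficient level; on those units the gap between marginal cost and willingness to pay runs from 0 up to 45.
DWL = ½ × 45 × 90 = 2025.

Deadweight loss = €2025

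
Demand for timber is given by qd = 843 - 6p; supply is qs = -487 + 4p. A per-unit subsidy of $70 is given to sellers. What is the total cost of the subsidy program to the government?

Pre-subsidy: 843 - 6p = -487 + 4p gives p* = 133, q* = 45.
With the subsidy, sellers receive ps = pb + 70 for each unit, where pb is the price buyers pay.
Supply in terms of pb becomes qs = -487 + 4(pb + 70) = -207 + 4pb. Setting this equal to demand: 843 - 6pb = -207 + 4pb, so pb = 105.
Sellers receive ps = 105 + 70 = 175; q' = 843 − 6·105 = 213.
Government outlay = subsidy × quantity = 70 × 213 = 14910.

Government cost = $14910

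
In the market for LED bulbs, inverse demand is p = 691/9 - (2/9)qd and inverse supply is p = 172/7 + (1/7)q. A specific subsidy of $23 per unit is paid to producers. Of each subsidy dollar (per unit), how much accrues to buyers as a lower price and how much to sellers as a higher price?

Pre-subsidy: 691/9 - (2/9)q = 172/7 + (1/7)q gives q* = 143 and p* = 45.
With the subsidy, sellers receive ps = pb + 23 for each unit, where pb is the price buyers pay.
On the curves, pb = 691/9 - (2/9)q and ps = 172/7 + (1/7)q; the wedge ps − pb = 23 gives 172/7 + (1/7)q − (691/9 - (2/9)q) = 23, so q' = 206.
Then pb = 691/9 − (2/9)·206 = 31 and ps = 172/7 + (1/7)·206 = 54.
Buyers' price falls by p* − pb = 45 − 31 = 14; sellers' price rises by ps − p* = 54 − 45 = 9.

Buyers gain $14 per unit; sellers gain $9 per unit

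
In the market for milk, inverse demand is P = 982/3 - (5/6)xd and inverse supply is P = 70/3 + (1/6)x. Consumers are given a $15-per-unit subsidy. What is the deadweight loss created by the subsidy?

Deadweight loss = $112.5

Pre-subsidy: 982/3 - (5/6)x = 70/3 + (1/6)x gives x* = 304 and P* = 74.
With the rebate, buyers effectively pay Pb = Ps − 15, where Ps is the price sellers receive.
On the curves, Pb = 982/3 - (5/6)x and Ps = 70/3 + (1/6)x; the wedge Ps − Pb = 15 gives 70/3 + (1/6)x − (982/3 - (5/6)x) = 15, so x' = 319.
Then Pb = 982/3 − (5/6)·319 = 61.5 and Ps = 70/3 + (1/6)·319 = 76.5.
The subsidy expands output by 319 − 304 = 15 past the efficient level; on those units the gap between marginal cost and willingness to pay runs from 0 up to 15.
DWL = ½ × 15 × 15 = 112.5.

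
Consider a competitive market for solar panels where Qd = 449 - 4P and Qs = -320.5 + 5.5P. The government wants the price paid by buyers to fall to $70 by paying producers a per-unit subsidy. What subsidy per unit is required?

At a buyer price of 70, quantity demanded is 449 − 4·70 = 169.
Sellers supply 169 only when they receive Ps with -320.5 + 5.5·Ps = 169, i.e. Ps = 89.
s = Ps − Pb = 89 − 70 = 19.

Required subsidy s = $19 per unit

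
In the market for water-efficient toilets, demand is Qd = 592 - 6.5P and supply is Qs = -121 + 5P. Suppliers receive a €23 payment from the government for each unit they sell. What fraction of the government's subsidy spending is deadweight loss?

Pre-subsidy: 592 - 6.5P = -121 + 5P gives P* = 62, Q* = 189.
With the subsidy, sellers receive Ps = Pb + 23 for each unit, where Pb is the price buyers pay.
Supply in terms of Pb becomes Qs = -121 + 5(Pb + 23) = -6 + 5Pb. Setting this equal to demand: 592 - 6.5Pb = -6 + 5Pb, so Pb = 52.
Sellers receive Ps = 52 + 23 = 75; Q' = 592 − 6.5·52 = 254.
ΔCS = ½(189 + 254)(62 − 52) = 2215; ΔPS = ½(189 + 254)(75 − 62) = 2879.5.
Government spending = 23 × 254 = 5842.
DWL = ½ × 23 × (254 − 189) = 747.5; fraction = 747.5 / 5842 = 65/508.

DWL / government spending = 65/508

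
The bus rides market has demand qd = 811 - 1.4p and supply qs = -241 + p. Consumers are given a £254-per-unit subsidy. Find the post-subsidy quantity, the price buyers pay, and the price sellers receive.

Pre-subsidy: 811 - 1.4p = -241 + p gives p* = 1315/3, q* = 592/3.
With the rebate, buyers effectively pay pb = ps − 254, where ps is the price sellers receive.
Demand in terms of ps becomes qd = 811 − 1.4(ps − 254) = 1166.6 - 1.4ps. Setting this equal to supply: 1166.6 - 1.4ps = -241 + ps, so ps = 586.5.
Buyers pay pb = 586.5 − 254 = 332.5; q' = -241 + 1·586.5 = 345.5.

q' = 345.5; buyers pay £332.5; sellers receive £586.5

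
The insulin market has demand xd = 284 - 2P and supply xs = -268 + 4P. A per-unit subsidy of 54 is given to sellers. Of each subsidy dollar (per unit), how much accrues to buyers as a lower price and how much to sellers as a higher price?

Buyers gain 36 per unit; sellers gain 18 per unit

Pre-subsidy: 284 - 2P = -268 + 4P gives P* = 92, x* = 100.
With the subsidy, sellers receive Ps = Pb + 54 for each unit, where Pb is the price buyers pay.
Supply in terms of Pb becomes xs = -268 + 4(Pb + 54) = -52 + 4Pb. Setting this equal to demand: 284 - 2Pb = -52 + 4Pb, so Pb = 56.
Sellers receive Ps = 56 + 54 = 110; x' = 284 − 2·56 = 172.
Buyers' price falls by P* − Pb = 92 − 56 = 36; sellers' price rises by Ps − P* = 110 − 92 = 18.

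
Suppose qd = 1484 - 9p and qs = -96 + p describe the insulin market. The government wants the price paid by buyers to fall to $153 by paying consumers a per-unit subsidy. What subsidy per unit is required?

Required subsidy s = $50 per unit

At a buyer price of 153, quantity demanded is 1484 − 9·153 = 107.
Sellers supply 107 only when they receive ps with -96 + 1·ps = 107, i.e. ps = 203.
s = ps − pb = 203 − 153 = 50.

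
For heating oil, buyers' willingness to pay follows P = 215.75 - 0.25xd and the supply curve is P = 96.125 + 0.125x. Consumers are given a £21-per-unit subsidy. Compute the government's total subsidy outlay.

Pre-subsidy: 215.75 - 0.25x = 96.125 + 0.125x gives x* = 319 and P* = 136.
With the rebate, buyers effectively pay Pb = Ps − 21, where Ps is the price sellers receive.
On the curves, Pb = 215.75 - 0.25x and Ps = 96.125 + 0.125x; the wedge Ps − Pb = 21 gives 96.125 + 0.125x − (215.75 - 0.25x) = 21, so x' = 375.
Then Pb = 215.75 − 0.25·375 = 122 and Ps = 96.125 + 0.125·375 = 143.
Government outlay = subsidy × quantity = 21 × 375 = 7875.

Government cost = £7875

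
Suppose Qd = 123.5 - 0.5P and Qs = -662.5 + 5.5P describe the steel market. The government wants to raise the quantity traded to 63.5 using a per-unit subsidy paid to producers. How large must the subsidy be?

At Q = 63.5, invert demand for the buyer price: Pb = (123.5 − 63.5)/0.5 = 120; invert supply for the seller price: Ps = (63.5 − (-662.5))/5.5 = 132.
The subsidy must fill the gap: s = Ps − Pb = 132 − 120 = 12.

Required subsidy s = 12 per unit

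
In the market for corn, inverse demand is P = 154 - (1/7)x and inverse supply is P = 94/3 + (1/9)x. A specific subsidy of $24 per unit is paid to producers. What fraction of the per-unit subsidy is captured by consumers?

Pre-subsidy: 154 - (1/7)x = 94/3 + (1/9)x gives x* = 483 and P* = 85.
With the subsidy, sellers receive Ps = Pb + 24 for each unit, where Pb is the price buyers pay.
On the curves, Pb = 154 - (1/7)x and Ps = 94/3 + (1/9)x; the wedge Ps − Pb = 24 gives 94/3 + (1/9)x − (154 - (1/7)x) = 24, so x' = 577.5.
Then Pb = 154 − (1/7)·577.5 = 71.5 and Ps = 94/3 + (1/9)·577.5 = 95.5.
Buyers' price falls by P* − Pb = 85 − 71.5 = 13.5; sellers' price rises by Ps − P* = 95.5 − 85 = 10.5.
So consumers capture 13.5/24 = 0.5625 of each unit of subsidy.

Consumer share = 0.5625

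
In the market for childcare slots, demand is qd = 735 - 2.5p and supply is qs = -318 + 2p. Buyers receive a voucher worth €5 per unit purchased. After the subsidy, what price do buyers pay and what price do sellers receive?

Pre-subsidy: 735 - 2.5p = -318 + 2p gives p* = 234, q* = 150.
With the rebate, buyers effectively pay pb = ps − 5, where ps is the price sellers receive.
Demand in terms of ps becomes qd = 735 − 2.5(ps − 5) = 747.5 - 2.5ps. Setting this equal to supply: 747.5 - 2.5ps = -318 + 2ps, so ps = 2131/9.
Buyers pay pb = 2131/9 − 5 = 2086/9; q' = -318 + 2·(2131/9) = 1400/9.

Buyers pay 2086/9; sellers receive 2131/9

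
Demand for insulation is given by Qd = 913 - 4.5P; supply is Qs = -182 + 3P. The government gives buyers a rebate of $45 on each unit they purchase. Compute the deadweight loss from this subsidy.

Pre-subsidy: 913 - 4.5P = -182 + 3P gives P* = 146, Q* = 256.
With the rebate, buyers effectively pay Pb = Ps − 45, where Ps is the price sellers receive.
Demand in terms of Ps becomes Qd = 913 − 4.5(Ps − 45) = 1115.5 - 4.5Ps. Setting this equal to supply: 1115.5 - 4.5Ps = -182 + 3Ps, so Ps = 173.
Buyers pay Pb = 173 − 45 = 128; Q' = -182 + 3·173 = 337.
The subsidy expands output by 337 − 256 = 81 past the efficient level; on those units the gap between marginal cost and willingness to pay runs from 0 up to 45.
DWL = ½ × 45 × 81 = 1822.5.

Deadweight loss = $1822.5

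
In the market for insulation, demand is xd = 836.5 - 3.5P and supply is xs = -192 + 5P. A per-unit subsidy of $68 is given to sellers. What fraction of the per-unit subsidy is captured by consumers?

Consumer share = 10/17

Pre-subsidy: 836.5 - 3.5P = -192 + 5P gives P* = 121, x* = 413.
With the subsidy, sellers receive Ps = Pb + 68 for each unit, where Pb is the price buyers pay.
Supply in terms of Pb becomes xs = -192 + 5(Pb + 68) = 148 + 5Pb. Setting this equal to demand: 836.5 - 3.5Pb = 148 + 5Pb, so Pb = 81.
Sellers receive Ps = 81 + 68 = 149; x' = 836.5 − 3.5·81 = 553.
Buyers' price falls by P* − Pb = 121 − 81 = 40; sellers' price rises by Ps − P* = 149 − 121 = 28.
So consumers capture 40/68 = 10/17 of each unit of subsidy.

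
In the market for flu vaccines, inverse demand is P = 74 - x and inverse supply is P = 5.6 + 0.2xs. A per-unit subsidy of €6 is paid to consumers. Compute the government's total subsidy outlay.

Government cost = €372

Pre-subsidy: 74 - x = 5.6 + 0.2x gives x* = 57 and P* = 17.
With the rebate, buyers effectively pay Pb = Ps − 6, where Ps is the price sellers receive.
On the curves, Pb = 74 - x and Ps = 5.6 + 0.2x; the wedge Ps − Pb = 6 gives 5.6 + 0.2x − (74 - x) = 6, so x' = 62.
Then Pb = 74 − 1·62 = 12 and Ps = 5.6 + 0.2·62 = 18.
Government outlay = subsidy × quantity = 6 × 62 = 372.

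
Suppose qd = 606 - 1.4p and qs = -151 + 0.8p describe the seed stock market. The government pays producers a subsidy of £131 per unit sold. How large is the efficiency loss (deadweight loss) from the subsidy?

Deadweight loss = 240254/55

Pre-subsidy: 606 - 1.4p = -151 + 0.8p gives p* = 3785/11, q* = 1367/11.
With the subsidy, sellers receive ps = pb + 131 for each unit, where pb is the price buyers pay.
Supply in terms of pb becomes qs = -151 + 0.8(pb + 131) = -46.2 + 0.8pb. Setting this equal to demand: 606 - 1.4pb = -46.2 + 0.8pb, so pb = 3261/11.
Sellers receive ps = 3261/11 + 131 = 4702/11; q' = 606 − 1.4·(3261/11) = 10503/55.
The subsidy expands output by 10503/55 − 1367/11 = 3668/55 past the efficient level; on those units the gap between marginal cost and willingness to pay runs from 0 up to 131.
DWL = ½ × 131 × 3668/55 = 240254/55.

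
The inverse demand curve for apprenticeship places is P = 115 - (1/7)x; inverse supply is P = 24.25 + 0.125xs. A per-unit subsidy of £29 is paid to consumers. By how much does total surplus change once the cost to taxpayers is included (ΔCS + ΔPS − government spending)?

Pre-subsidy: 115 - (1/7)x = 24.25 + 0.125x gives x* = 338.8 and P* = 66.6.
With the rebate, buyers effectively pay Pb = Ps − 29, where Ps is the price sellers receive.
On the curves, Pb = 115 - (1/7)x and Ps = 24.25 + 0.125x; the wedge Ps − Pb = 29 gives 24.25 + 0.125x − (115 - (1/7)x) = 29, so x' = 6706/15.
Then Pb = 115 − (1/7)·(6706/15) = 767/15 and Ps = 24.25 + 0.125·(6706/15) = 1202/15.
ΔCS = ½(338.8 + 6706/15)(66.6 − 767/15) = 1367408/225; ΔPS = ½(338.8 + 6706/15)(1202/15 − 66.6) = 1196482/225.
Government spending = 29 × 6706/15 = 194474/15.
Net change = 1367408/225 + 1196482/225 − 194474/15 = -23548/15. The loss equals the DWL triangle ½·29·1624/15.

Net change in total surplus = -23548/15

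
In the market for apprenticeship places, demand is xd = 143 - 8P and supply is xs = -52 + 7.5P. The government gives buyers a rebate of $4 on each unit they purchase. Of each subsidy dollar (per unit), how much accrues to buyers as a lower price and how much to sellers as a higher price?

Pre-subsidy: 143 - 8P = -52 + 7.5P gives P* = 390/31, x* = 1313/31.
With the rebate, buyers effectively pay Pb = Ps − 4, where Ps is the price sellers receive.
Demand in terms of Ps becomes xd = 143 − 8(Ps − 4) = 175 - 8Ps. Setting this equal to supply: 175 - 8Ps = -52 + 7.5Ps, so Ps = 454/31.
Buyers pay Pb = 454/31 − 4 = 330/31; x' = -52 + 7.5·(454/31) = 1793/31.
Buyers' price falls by P* − Pb = 390/31 − 330/31 = 60/31; sellers' price rises by Ps − P* = 454/31 − 390/31 = 64/31.

Buyers gain 60/31 per unit; sellers gain 64/31 per unit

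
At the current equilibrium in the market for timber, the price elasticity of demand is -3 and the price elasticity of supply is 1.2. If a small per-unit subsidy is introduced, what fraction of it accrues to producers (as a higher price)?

For a small subsidy around the equilibrium, the benefit split depends on the relative slopes, which at a point are proportional to the elasticities.
Buyer share = εs/(εs + |εd|) = 1.2/(1.2 + 3) = 2/7; seller share = |εd|/(εs + |εd|) = 5/7.
So producers capture 5/7 of the subsidy.

Producer share = 5/7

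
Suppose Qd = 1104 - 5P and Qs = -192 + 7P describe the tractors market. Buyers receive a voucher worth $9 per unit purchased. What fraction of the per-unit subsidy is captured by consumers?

Pre-subsidy: 1104 - 5P = -192 + 7P gives P* = 108, Q* = 564.
With the rebate, buyers effectively pay Pb = Ps − 9, where Ps is the price sellers receive.
Demand in terms of Ps becomes Qd = 1104 − 5(Ps − 9) = 1149 - 5Ps. Setting this equal to supply: 1149 - 5Ps = -192 + 7Ps, so Ps = 111.75.
Buyers pay Pb = 111.75 − 9 = 102.75; Q' = -192 + 7·111.75 = 590.25.
Buyers' price falls by P* − Pb = 108 − 102.75 = 5.25; sellers' price rises by Ps − P* = 111.75 − 108 = 3.75.
So consumers capture 5.25/9 = 7/12 of each unit of subsidy.

Consumer share = 7/12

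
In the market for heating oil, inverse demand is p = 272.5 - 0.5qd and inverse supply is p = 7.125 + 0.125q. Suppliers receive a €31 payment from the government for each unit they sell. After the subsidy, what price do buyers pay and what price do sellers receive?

Pre-subsidy: 272.5 - 0.5q = 7.125 + 0.125q gives q* = 424.6 and p* = 60.2.
With the subsidy, sellers receive ps = pb + 31 for each unit, where pb is the price buyers pay.
On the curves, pb = 272.5 - 0.5q and ps = 7.125 + 0.125q; the wedge ps − pb = 31 gives 7.125 + 0.125q − (272.5 - 0.5q) = 31, so q' = 474.2.
Then pb = 272.5 − 0.5·474.2 = 35.4 and ps = 7.125 + 0.125·474.2 = 66.4.

Buyers pay €35.4; sellers receive €66.4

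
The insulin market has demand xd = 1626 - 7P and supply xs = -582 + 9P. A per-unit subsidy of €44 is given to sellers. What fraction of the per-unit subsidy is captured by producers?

Pre-subsidy: 1626 - 7P = -582 + 9P gives P* = 138, x* = 660.
With the subsidy, sellers receive Ps = Pb + 44 for each unit, where Pb is the price buyers pay.
Supply in terms of Pb becomes xs = -582 + 9(Pb + 44) = -186 + 9Pb. Setting this equal to demand: 1626 - 7Pb = -186 + 9Pb, so Pb = 113.25.
Sellers receive Ps = 113.25 + 44 = 157.25; x' = 1626 − 7·113.25 = 833.25.
Buyers' price falls by P* − Pb = 138 − 113.25 = 24.75; sellers' price rises by Ps − P* = 157.25 − 138 = 19.25.
So producers capture 19.25/44 = 0.4375 of each unit of subsidy.

Producer share = 0.4375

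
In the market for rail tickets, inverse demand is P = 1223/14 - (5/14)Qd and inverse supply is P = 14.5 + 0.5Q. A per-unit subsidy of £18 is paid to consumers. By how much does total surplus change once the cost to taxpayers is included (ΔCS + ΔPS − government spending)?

Pre-subsidy: 1223/14 - (5/14)Q = 14.5 + 0.5Q gives Q* = 85 and P* = 57.
With the rebate, buyers effectively pay Pb = Ps − 18, where Ps is the price sellers receive.
On the curves, Pb = 1223/14 - (5/14)Q and Ps = 14.5 + 0.5Q; the wedge Ps − Pb = 18 gives 14.5 + 0.5Q − (1223/14 - (5/14)Q) = 18, so Q' = 106.
Then Pb = 1223/14 − (5/14)·106 = 49.5 and Ps = 14.5 + 0.5·106 = 67.5.
ΔCS = ½(85 + 106)(57 − 49.5) = 716.25; ΔPS = ½(85 + 106)(67.5 − 57) = 1002.75.
Government spending = 18 × 106 = 1908.
Net change = 716.25 + 1002.75 − 1908 = -189. The loss equals the DWL triangle ½·18·21.

Net change in total surplus = -£189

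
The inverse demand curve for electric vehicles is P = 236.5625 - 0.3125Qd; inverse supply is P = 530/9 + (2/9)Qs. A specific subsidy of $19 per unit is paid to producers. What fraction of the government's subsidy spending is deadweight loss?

DWL / government spending = 1368/28321

Pre-subsidy: 236.5625 - 0.3125Q = 530/9 + (2/9)Q gives Q* = 3655/11 and P* = 1460/11.
With the subsidy, sellers receive Ps = Pb + 19 for each unit, where Pb is the price buyers pay.
On the curves, Pb = 236.5625 - 0.3125Q and Ps = 530/9 + (2/9)Q; the wedge Ps − Pb = 19 gives 530/9 + (2/9)Q − (236.5625 - 0.3125Q) = 19, so Q' = 28321/77.
Then Pb = 236.5625 − 0.3125·(28321/77) = 9365/77 and Ps = 530/9 + (2/9)·(28321/77) = 10828/77.
ΔCS = ½(3655/11 + 28321/77)(1460/11 − 9365/77) = 23044815/5929; ΔPS = ½(3655/11 + 28321/77)(10828/77 − 1460/11) = 16387424/5929.
Government spending = 19 × 28321/77 = 538099/77.
DWL = ½ × 19 × (28321/77 − 3655/11) = 25992/77; fraction = (25992/77) / (538099/77) = 1368/28321.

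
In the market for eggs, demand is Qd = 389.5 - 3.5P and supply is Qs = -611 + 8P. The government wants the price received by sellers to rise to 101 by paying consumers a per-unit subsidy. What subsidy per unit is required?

Required subsidy s = 46 per unit

At a seller price of 101, quantity supplied is -611 + 8·101 = 197.
Buyers absorb 197 only when they pay Pb with 389.5 − 3.5·Pb = 197, i.e. Pb = 55.
s = Ps − Pb = 101 − 55 = 46.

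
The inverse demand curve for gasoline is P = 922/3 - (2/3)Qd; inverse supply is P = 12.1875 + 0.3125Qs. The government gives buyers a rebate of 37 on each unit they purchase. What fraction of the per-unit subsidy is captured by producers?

Pre-subsidy: 922/3 - (2/3)Q = 12.1875 + 0.3125Q gives Q* = 14167/47 and P* = 5000/47.
With the rebate, buyers effectively pay Pb = Ps − 37, where Ps is the price sellers receive.
On the curves, Pb = 922/3 - (2/3)Q and Ps = 12.1875 + 0.3125Q; the wedge Ps − Pb = 37 gives 12.1875 + 0.3125Q − (922/3 - (2/3)Q) = 37, so Q' = 15943/47.
Then Pb = 922/3 − (2/3)·(15943/47) = 3816/47 and Ps = 12.1875 + 0.3125·(15943/47) = 5555/47.
Buyers' price falls by P* − Pb = 5000/47 − 3816/47 = 1184/47; sellers' price rises by Ps − P* = 5555/47 − 5000/47 = 555/47.
So producers capture (555/47)/37 = 15/47 of each unit of subsidy.

Producer share = 15/47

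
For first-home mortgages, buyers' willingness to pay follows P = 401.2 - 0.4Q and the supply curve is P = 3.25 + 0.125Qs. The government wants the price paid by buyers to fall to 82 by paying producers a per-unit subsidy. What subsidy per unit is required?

Required subsidy s = 21 per unit

At a buyer price of 82, quantity demanded is 1003 − 2.5·82 = 798.
Sellers supply 798 only when they receive Ps = 3.25 + 0.125·798 = 103.
s = Ps − Pb = 103 − 82 = 21.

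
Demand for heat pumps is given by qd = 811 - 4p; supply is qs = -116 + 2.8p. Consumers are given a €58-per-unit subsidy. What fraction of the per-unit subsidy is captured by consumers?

Consumer share = 7/17

Pre-subsidy: 811 - 4p = -116 + 2.8p gives p* = 4635/34, q* = 4517/17.
With the rebate, buyers effectively pay pb = ps − 58, where ps is the price sellers receive.
Demand in terms of ps becomes qd = 811 − 4(ps − 58) = 1043 - 4ps. Setting this equal to supply: 1043 - 4ps = -116 + 2.8ps, so ps = 5795/34.
Buyers pay pb = 5795/34 − 58 = 3823/34; q' = -116 + 2.8·(5795/34) = 6141/17.
Buyers' price falls by p* − pb = 4635/34 − 3823/34 = 406/17; sellers' price rises by ps − p* = 5795/34 − 4635/34 = 580/17.
So consumers capture (406/17)/58 = 7/17 of each unit of subsidy.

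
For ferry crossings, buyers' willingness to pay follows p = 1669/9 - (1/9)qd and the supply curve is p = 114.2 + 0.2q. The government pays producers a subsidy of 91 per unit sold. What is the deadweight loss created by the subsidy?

Pre-subsidy: 1669/9 - (1/9)q = 114.2 + 0.2q gives q* = 229 and p* = 160.
With the subsidy, sellers receive ps = pb + 91 for each unit, where pb is the price buyers pay.
On the curves, pb = 1669/9 - (1/9)q and ps = 114.2 + 0.2q; the wedge ps − pb = 91 gives 114.2 + 0.2q − (1669/9 - (1/9)q) = 91, so q' = 521.5.
Then pb = 1669/9 − (1/9)·521.5 = 127.5 and ps = 114.2 + 0.2·521.5 = 218.5.
The subsidy expands output by 521.5 − 229 = 292.5 past the efficient level; on those units the gap between marginal cost and willingness to pay runs from 0 up to 91.
DWL = ½ × 91 × 292.5 = 13308.75.

Deadweight loss = 13308.75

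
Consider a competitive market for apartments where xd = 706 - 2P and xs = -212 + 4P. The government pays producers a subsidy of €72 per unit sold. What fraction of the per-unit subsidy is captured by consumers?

Consumer share = 2/3

Pre-subsidy: 706 - 2P = -212 + 4P gives P* = 153, x* = 400.
With the subsidy, sellers receive Ps = Pb + 72 for each unit, where Pb is the price buyers pay.
Supply in terms of Pb becomes xs = -212 + 4(Pb + 72) = 76 + 4Pb. Setting this equal to demand: 706 - 2Pb = 76 + 4Pb, so Pb = 105.
Sellers receive Ps = 105 + 72 = 177; x' = 706 − 2·105 = 496.
Buyers' price falls by P* − Pb = 153 − 105 = 48; sellers' price rises by Ps − P* = 177 − 153 = 24.
So consumers capture 48/72 = 2/3 of each unit of subsidy.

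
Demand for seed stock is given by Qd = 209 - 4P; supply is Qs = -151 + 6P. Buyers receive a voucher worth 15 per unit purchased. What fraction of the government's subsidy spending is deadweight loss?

Pre-subsidy: 209 - 4P = -151 + 6P gives P* = 36, Q* = 65.
With the rebate, buyers effectively pay Pb = Ps − 15, where Ps is the price sellers receive.
Demand in terms of Ps becomes Qd = 209 − 4(Ps − 15) = 269 - 4Ps. Setting this equal to supply: 269 - 4Ps = -151 + 6Ps, so Ps = 42.
Buyers pay Pb = 42 − 15 = 27; Q' = -151 + 6·42 = 101.
ΔCS = ½(65 + 101)(36 − 27) = 747; ΔPS = ½(65 + 101)(42 − 36) = 498.
Government spending = 15 × 101 = 1515.
DWL = ½ × 15 × (101 − 65) = 270; fraction = 270 / 1515 = 18/101.

DWL / government spending = 18/101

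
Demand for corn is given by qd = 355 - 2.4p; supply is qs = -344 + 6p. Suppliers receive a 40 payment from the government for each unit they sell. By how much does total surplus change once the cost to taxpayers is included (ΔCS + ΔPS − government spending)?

Pre-subsidy: 355 - 2.4p = -344 + 6p gives p* = 1165/14, q* = 1087/7.
With the subsidy, sellers receive ps = pb + 40 for each unit, where pb is the price buyers pay.
Supply in terms of pb becomes qs = -344 + 6(pb + 40) = -104 + 6pb. Setting this equal to demand: 355 - 2.4pb = -104 + 6pb, so pb = 765/14.
Sellers receive ps = 765/14 + 40 = 1325/14; q' = 355 − 2.4·(765/14) = 1567/7.
ΔCS = ½(1087/7 + 1567/7)(1165/14 − 765/14) = 265400/49; ΔPS = ½(1087/7 + 1567/7)(1325/14 − 1165/14) = 106160/49.
Government spending = 40 × 1567/7 = 62680/7.
Net change = 265400/49 + 106160/49 − 62680/7 = -9600/7. The loss equals the DWL triangle ½·40·480/7.

Net change in total surplus = -9600/7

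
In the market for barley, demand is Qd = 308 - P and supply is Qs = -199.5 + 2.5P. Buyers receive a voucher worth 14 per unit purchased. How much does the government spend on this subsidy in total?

Government cost = 2422

Pre-subsidy: 308 - P = -199.5 + 2.5P gives P* = 145, Q* = 163.
With the rebate, buyers effectively pay Pb = Ps − 14, where Ps is the price sellers receive.
Demand in terms of Ps becomes Qd = 308 − 1(Ps − 14) = 322 - Ps. Setting this equal to supply: 322 - Ps = -199.5 + 2.5Ps, so Ps = 149.
Buyers pay Pb = 149 − 14 = 135; Q' = -199.5 + 2.5·149 = 173.
Government outlay = subsidy × quantity = 14 × 173 = 2422.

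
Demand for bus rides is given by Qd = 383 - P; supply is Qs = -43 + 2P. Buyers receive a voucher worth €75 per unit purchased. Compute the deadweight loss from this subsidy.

Pre-subsidy: 383 - P = -43 + 2P gives P* = 142, Q* = 241.
With the rebate, buyers effectively pay Pb = Ps − 75, where Ps is the price sellers receive.
Demand in terms of Ps becomes Qd = 383 − 1(Ps − 75) = 458 - Ps. Setting this equal to supply: 458 - Ps = -43 + 2Ps, so Ps = 167.
Buyers pay Pb = 167 − 75 = 92; Q' = -43 + 2·167 = 291.
The subsidy expands output by 291 − 241 = 50 past the efficient level; on those units the gap between marginal cost and willingness to pay runs from 0 up to 75.
DWL = ½ × 75 × 50 = 1875.

Deadweight loss = €1875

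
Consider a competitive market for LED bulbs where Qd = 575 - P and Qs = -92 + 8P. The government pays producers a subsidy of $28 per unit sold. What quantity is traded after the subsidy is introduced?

Pre-subsidy: 575 - P = -92 + 8P gives P* = 667/9, Q* = 4508/9.
With the subsidy, sellers receive Ps = Pb + 28 for each unit, where Pb is the price buyers pay.
Supply in terms of Pb becomes Qs = -92 + 8(Pb + 28) = 132 + 8Pb. Setting this equal to demand: 575 - Pb = 132 + 8Pb, so Pb = 443/9.
Sellers receive Ps = 443/9 + 28 = 695/9; Q' = 575 − 1·(443/9) = 4732/9.

Q' = 4732/9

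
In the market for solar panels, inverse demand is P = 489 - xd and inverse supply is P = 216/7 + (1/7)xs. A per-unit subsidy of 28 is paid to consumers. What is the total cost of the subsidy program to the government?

Pre-subsidy: 489 - x = 216/7 + (1/7)x gives x* = 400.875 and P* = 88.125.
With the rebate, buyers effectively pay Pb = Ps − 28, where Ps is the price sellers receive.
On the curves, Pb = 489 - x and Ps = 216/7 + (1/7)x; the wedge Ps − Pb = 28 gives 216/7 + (1/7)x − (489 - x) = 28, so x' = 425.375.
Then Pb = 489 − 1·425.375 = 63.625 and Ps = 216/7 + (1/7)·425.375 = 91.625.
Government outlay = subsidy × quantity = 28 × 425.375 = 11910.5.

Government cost = 11910.5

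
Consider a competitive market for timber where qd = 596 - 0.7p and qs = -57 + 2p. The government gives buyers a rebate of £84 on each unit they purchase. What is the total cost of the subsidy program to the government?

Government cost = 355516/9

Pre-subsidy: 596 - 0.7p = -57 + 2p gives p* = 6530/27, q* = 11521/27.
With the rebate, buyers effectively pay pb = ps − 84, where ps is the price sellers receive.
Demand in terms of ps becomes qd = 596 − 0.7(ps − 84) = 654.8 - 0.7ps. Setting this equal to supply: 654.8 - 0.7ps = -57 + 2ps, so ps = 7118/27.
Buyers pay pb = 7118/27 − 84 = 4850/27; q' = -57 + 2·(7118/27) = 12697/27.
Government outlay = subsidy × quantity = 84 × 12697/27 = 355516/9.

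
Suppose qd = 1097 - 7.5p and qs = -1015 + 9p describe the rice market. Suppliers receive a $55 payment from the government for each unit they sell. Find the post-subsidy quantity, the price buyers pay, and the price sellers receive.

Pre-subsidy: 1097 - 7.5p = -1015 + 9p gives p* = 128, q* = 137.
With the subsidy, sellers receive ps = pb + 55 for each unit, where pb is the price buyers pay.
Supply in terms of pb becomes qs = -1015 + 9(pb + 55) = -520 + 9pb. Setting this equal to demand: 1097 - 7.5pb = -520 + 9pb, so pb = 98.
Sellers receive ps = 98 + 55 = 153; q' = 1097 − 7.5·98 = 362.

q' = 362; buyers pay $98; sellers receive $153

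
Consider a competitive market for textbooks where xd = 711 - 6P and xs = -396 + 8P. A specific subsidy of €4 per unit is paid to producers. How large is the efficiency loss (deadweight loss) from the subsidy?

Pre-subsidy: 711 - 6P = -396 + 8P gives P* = 1107/14, x* = 1656/7.
With the subsidy, sellers receive Ps = Pb + 4 for each unit, where Pb is the price buyers pay.
Supply in terms of Pb becomes xs = -396 + 8(Pb + 4) = -364 + 8Pb. Setting this equal to demand: 711 - 6Pb = -364 + 8Pb, so Pb = 1075/14.
Sellers receive Ps = 1075/14 + 4 = 1131/14; x' = 711 − 6·(1075/14) = 1752/7.
The subsidy expands output by 1752/7 − 1656/7 = 96/7 past the efficient level; on those units the gap between marginal cost and willingness to pay runs from 0 up to 4.
DWL = ½ × 4 × 96/7 = 192/7.

Deadweight loss = 192/7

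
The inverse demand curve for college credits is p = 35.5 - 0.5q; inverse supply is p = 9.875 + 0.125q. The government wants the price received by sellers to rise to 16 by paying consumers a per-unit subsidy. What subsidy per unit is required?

At a seller price of 16, quantity supplied is -79 + 8·16 = 49.
Buyers absorb 49 only when they pay pb = 35.5 − 0.5·49 = 11.
s = ps − pb = 16 − 11 = 5.

Required subsidy s = 5 per unit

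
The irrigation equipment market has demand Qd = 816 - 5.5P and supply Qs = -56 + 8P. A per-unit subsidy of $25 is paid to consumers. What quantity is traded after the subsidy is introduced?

Pre-subsidy: 816 - 5.5P = -56 + 8P gives P* = 1744/27, Q* = 12440/27.
With the rebate, buyers effectively pay Pb = Ps − 25, where Ps is the price sellers receive.
Demand in terms of Ps becomes Qd = 816 − 5.5(Ps − 25) = 953.5 - 5.5Ps. Setting this equal to supply: 953.5 - 5.5Ps = -56 + 8Ps, so Ps = 673/9.
Buyers pay Pb = 673/9 − 25 = 448/9; Q' = -56 + 8·(673/9) = 4880/9.

Q' = 4880/9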